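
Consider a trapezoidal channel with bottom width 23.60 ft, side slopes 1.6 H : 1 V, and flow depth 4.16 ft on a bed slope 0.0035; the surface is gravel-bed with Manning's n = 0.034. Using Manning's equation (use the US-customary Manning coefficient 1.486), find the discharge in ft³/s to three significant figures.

A = (b + z·y)·y = (23.60 + 1.6×4.16)×4.16 = 125.9 ft²
P = b + 2y√(1+z²) = 23.60 + 2×4.16×√(1+1.6²) = 39.30 ft
R = A/P = 125.9/39.30 = 3.203 ft
Q = (1.486/n)·A·R^(2/3)·S^(1/2) = (1.486/0.034) × 125.9 × 3.203^(2/3) × 0.0035^(1/2) = 707.1 ft³/s

707 ft³/s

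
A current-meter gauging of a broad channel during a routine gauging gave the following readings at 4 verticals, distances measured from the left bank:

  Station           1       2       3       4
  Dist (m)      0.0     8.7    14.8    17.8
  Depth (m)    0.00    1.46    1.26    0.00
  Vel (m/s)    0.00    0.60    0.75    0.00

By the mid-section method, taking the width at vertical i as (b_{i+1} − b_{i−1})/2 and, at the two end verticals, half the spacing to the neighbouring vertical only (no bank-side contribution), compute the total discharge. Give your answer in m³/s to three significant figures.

10.8 m³/s

w_2 = (14.8 − 0.0)/2 = 7.4 m; q_2 = 0.60 × 1.46 × 7.4 = 6.482 m³/s
w_3 = (17.8 − 8.7)/2 = 4.55 m; q_3 = 0.75 × 1.26 × 4.55 = 4.300 m³/s
Stations 1, 4 contribute zero (depth or velocity is 0).
Q = Σ qᵢ = 10.78 m³/s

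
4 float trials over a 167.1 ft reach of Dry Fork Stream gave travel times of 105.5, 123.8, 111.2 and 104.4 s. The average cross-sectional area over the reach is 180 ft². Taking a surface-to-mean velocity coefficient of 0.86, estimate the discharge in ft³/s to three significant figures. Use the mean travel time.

233 ft³/s

t̄ = (105.5 + 123.8 + 111.2 + 104.4) / 4 = 111.225 s
v_surface = L / t̄ = 167.1 / 111.225 = 1.502 ft/s
v_mean = 0.86 × 1.502 = 1.292 ft/s
Q = A × v_mean = 180 × 1.292 = 232.6 ft³/s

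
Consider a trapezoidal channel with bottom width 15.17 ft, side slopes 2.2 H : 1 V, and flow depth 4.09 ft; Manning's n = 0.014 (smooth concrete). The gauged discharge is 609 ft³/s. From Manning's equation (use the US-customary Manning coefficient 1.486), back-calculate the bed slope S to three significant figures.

A = (b + z·y)·y = (15.17 + 2.2×4.09)×4.09 = 98.85 ft²
P = b + 2y√(1+z²) = 15.17 + 2×4.09×√(1+2.2²) = 34.94 ft
R = A/P = 98.85/34.94 = 2.829 ft
S = (Q·n / (1.486·A·R^(2/3)))² = (609×0.014 / (1.486×98.85×2.000))² = 0.0008420

0.000842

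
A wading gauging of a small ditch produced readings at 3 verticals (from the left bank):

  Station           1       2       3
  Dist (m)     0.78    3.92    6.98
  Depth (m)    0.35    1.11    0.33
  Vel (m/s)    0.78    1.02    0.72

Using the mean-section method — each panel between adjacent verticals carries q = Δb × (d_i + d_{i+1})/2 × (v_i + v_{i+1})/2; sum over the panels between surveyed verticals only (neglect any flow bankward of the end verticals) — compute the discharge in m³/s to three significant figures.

3.98 m³/s

Panel 1-2: Δb = 3.14 m, d̄ = (0.35+1.11)/2 = 0.73, v̄ = (0.78+1.02)/2 = 0.9 → q = 3.14×0.73×0.9 = 2.063 m³/s
Panel 2-3: Δb = 3.06 m, d̄ = (1.11+0.33)/2 = 0.72, v̄ = (1.02+0.72)/2 = 0.87 → q = 3.06×0.72×0.87 = 1.917 m³/s
Q = Σ q = 3.980 m³/s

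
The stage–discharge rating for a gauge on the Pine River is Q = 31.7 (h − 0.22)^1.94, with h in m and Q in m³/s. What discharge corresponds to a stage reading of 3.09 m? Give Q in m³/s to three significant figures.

245 m³/s

Q = 31.7 × (3.09 − 0.22)^1.94 = 31.7 × 2.87^1.94 = 245.1 m³/s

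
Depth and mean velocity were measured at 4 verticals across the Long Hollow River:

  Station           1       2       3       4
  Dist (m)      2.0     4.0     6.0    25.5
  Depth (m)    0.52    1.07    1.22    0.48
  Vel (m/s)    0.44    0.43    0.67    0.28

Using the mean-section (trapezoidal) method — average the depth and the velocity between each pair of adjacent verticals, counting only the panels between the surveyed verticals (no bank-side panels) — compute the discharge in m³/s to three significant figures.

9.82 m³/s

Panel 1-2: Δb = 2 m, d̄ = (0.52+1.07)/2 = 0.795, v̄ = (0.44+0.43)/2 = 0.435 → q = 2×0.795×0.435 = 0.6917 m³/s
Panel 2-3: Δb = 2 m, d̄ = (1.07+1.22)/2 = 1.145, v̄ = (0.43+0.67)/2 = 0.55 → q = 2×1.145×0.55 = 1.260 m³/s
Panel 3-4: Δb = 19.5 m, d̄ = (1.22+0.48)/2 = 0.85, v̄ = (0.67+0.28)/2 = 0.475 → q = 19.5×0.85×0.475 = 7.873 m³/s
Q = Σ q = 9.824 m³/s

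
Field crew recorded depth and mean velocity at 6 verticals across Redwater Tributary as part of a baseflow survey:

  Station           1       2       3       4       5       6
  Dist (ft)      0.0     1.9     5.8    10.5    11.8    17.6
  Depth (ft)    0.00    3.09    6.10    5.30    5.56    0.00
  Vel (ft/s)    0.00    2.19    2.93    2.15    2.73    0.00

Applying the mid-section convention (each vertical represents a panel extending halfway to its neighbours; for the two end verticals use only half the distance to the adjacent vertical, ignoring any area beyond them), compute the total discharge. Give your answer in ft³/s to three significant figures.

w_2 = (5.8 − 0.0)/2 = 2.9 ft; q_2 = 2.19 × 3.09 × 2.9 = 19.62 ft³/s
w_3 = (10.5 − 1.9)/2 = 4.3 ft; q_3 = 2.93 × 6.10 × 4.3 = 76.85 ft³/s
w_4 = (11.8 − 5.8)/2 = 3 ft; q_4 = 2.15 × 5.30 × 3 = 34.19 ft³/s
w_5 = (17.6 − 10.5)/2 = 3.55 ft; q_5 = 2.73 × 5.56 × 3.55 = 53.88 ft³/s
Stations 1, 6 contribute zero (depth or velocity is 0).
Q = Σ qᵢ = 184.5 ft³/s

185 ft³/s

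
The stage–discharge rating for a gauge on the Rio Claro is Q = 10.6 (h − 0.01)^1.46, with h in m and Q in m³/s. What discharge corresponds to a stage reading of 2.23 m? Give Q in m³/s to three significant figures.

34.0 m³/s

Q = 10.6 × (2.23 − 0.01)^1.46 = 10.6 × 2.22^1.46 = 33.96 m³/s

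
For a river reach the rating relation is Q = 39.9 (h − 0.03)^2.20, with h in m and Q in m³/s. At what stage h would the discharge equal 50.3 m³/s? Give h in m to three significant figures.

1.14 m

h − h₀ = (Q/C)^(1/b) = (50.3/39.9)^(1/2.20) = 1.111 m
h = 0.03 + 1.111 = 1.141 m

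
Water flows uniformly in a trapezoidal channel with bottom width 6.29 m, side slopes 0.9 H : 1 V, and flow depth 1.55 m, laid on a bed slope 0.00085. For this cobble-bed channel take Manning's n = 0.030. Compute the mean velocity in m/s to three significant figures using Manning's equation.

A = (b + z·y)·y = (6.29 + 0.9×1.55)×1.55 = 11.91 m²
P = b + 2y√(1+z²) = 6.29 + 2×1.55×√(1+0.9²) = 10.46 m
R = A/P = 11.91/10.46 = 1.139 m
Q = (1/n)·A·R^(2/3)·S^(1/2) = (1/0.030) × 11.91 × 1.139^(2/3) × 0.00085^(1/2) = 12.62 m³/s
V = Q/A = 12.62/11.91 = 1.060 m/s

1.06 m/s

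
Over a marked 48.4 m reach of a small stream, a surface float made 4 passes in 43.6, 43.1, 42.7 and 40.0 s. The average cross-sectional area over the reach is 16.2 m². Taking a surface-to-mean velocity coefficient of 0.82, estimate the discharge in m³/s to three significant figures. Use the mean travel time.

t̄ = (43.6 + 43.1 + 42.7 + 40.0) / 4 = 42.35 s
v_surface = L / t̄ = 48.4 / 42.35 = 1.143 m/s
v_mean = 0.82 × 1.143 = 0.9371 m/s
Q = A × v_mean = 16.2 × 0.9371 = 15.18 m³/s

15.2 m³/s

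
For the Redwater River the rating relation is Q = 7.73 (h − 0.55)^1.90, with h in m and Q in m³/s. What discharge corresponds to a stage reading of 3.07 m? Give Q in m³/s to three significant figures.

44.8 m³/s

Q = 7.73 × (3.07 − 0.55)^1.90 = 7.73 × 2.52^1.90 = 44.75 m³/s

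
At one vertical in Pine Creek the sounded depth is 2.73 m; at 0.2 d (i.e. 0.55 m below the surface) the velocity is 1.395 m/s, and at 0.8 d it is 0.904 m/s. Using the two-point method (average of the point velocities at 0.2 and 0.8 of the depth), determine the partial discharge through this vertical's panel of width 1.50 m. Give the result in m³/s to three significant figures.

v̄ = (1.395 + 0.904) / 2 = 1.150 m/s
q = v̄ × d × w = 1.150 × 2.73 × 1.50 = 4.707 m³/s

4.71 m³/s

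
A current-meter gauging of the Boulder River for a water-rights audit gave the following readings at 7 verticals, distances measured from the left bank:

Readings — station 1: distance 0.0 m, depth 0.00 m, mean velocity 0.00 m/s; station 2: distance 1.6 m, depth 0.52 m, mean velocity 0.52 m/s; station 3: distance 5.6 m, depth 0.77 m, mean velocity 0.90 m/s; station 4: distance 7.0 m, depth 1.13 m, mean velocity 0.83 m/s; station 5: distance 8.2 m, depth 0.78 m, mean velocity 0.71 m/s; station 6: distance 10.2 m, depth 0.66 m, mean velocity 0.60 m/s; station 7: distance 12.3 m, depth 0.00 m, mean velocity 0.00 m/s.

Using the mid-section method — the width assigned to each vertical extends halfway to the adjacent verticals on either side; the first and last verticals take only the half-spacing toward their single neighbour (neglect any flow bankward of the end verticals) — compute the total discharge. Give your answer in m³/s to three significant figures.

w_2 = (5.6 − 0.0)/2 = 2.8 m; q_2 = 0.52 × 0.52 × 2.8 = 0.7571 m³/s
w_3 = (7.0 − 1.6)/2 = 2.7 m; q_3 = 0.90 × 0.77 × 2.7 = 1.871 m³/s
w_4 = (8.2 − 5.6)/2 = 1.3 m; q_4 = 0.83 × 1.13 × 1.3 = 1.219 m³/s
w_5 = (10.2 − 7.0)/2 = 1.6 m; q_5 = 0.71 × 0.78 × 1.6 = 0.8861 m³/s
w_6 = (12.3 − 8.2)/2 = 2.05 m; q_6 = 0.60 × 0.66 × 2.05 = 0.8118 m³/s
Stations 1, 7 contribute zero (depth or velocity is 0).
Q = Σ qᵢ = 5.545 m³/s

5.55 m³/s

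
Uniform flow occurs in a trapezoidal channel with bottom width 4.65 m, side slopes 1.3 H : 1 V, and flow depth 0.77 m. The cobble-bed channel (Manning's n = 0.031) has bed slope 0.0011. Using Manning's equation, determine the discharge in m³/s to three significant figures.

A = (b + z·y)·y = (4.65 + 1.3×0.77)×0.77 = 4.351 m²
P = b + 2y√(1+z²) = 4.65 + 2×0.77×√(1+1.3²) = 7.176 m
R = A/P = 4.351/7.176 = 0.6064 m
Q = (1/n)·A·R^(2/3)·S^(1/2) = (1/0.031) × 4.351 × 0.6064^(2/3) × 0.0011^(1/2) = 3.335 m³/s

3.34 m³/s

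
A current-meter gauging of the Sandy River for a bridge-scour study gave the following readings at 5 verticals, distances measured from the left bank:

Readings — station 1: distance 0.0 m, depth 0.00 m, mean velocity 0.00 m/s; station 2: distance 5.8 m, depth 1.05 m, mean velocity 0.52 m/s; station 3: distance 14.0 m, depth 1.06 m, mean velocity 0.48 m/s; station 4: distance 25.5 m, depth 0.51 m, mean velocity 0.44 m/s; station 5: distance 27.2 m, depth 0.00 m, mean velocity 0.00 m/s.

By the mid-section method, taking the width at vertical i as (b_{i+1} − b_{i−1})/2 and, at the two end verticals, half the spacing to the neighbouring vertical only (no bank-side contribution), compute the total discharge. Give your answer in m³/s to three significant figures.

10.3 m³/s

w_2 = (14.0 − 0.0)/2 = 7 m; q_2 = 0.52 × 1.05 × 7 = 3.822 m³/s
w_3 = (25.5 − 5.8)/2 = 9.85 m; q_3 = 0.48 × 1.06 × 9.85 = 5.012 m³/s
w_4 = (27.2 − 14.0)/2 = 6.6 m; q_4 = 0.44 × 0.51 × 6.6 = 1.481 m³/s
Stations 1, 5 contribute zero (depth or velocity is 0).
Q = Σ qᵢ = 10.31 m³/s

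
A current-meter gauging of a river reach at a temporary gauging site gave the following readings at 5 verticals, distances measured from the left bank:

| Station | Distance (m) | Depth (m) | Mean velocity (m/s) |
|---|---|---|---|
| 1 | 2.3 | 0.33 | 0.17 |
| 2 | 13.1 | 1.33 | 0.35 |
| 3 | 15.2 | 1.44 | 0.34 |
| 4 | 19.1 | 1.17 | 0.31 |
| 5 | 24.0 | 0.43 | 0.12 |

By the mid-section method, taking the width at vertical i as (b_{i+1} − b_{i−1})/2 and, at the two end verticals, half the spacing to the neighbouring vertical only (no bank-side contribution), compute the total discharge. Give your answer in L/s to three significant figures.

w_1 = (13.1 − 2.3)/2 = 5.4 m; q_1 = 0.17 × 0.33 × 5.4 = 0.3029 m³/s
w_2 = (15.2 − 2.3)/2 = 6.45 m; q_2 = 0.35 × 1.33 × 6.45 = 3.002 m³/s
w_3 = (19.1 − 13.1)/2 = 3 m; q_3 = 0.34 × 1.44 × 3 = 1.469 m³/s
w_4 = (24.0 − 15.2)/2 = 4.4 m; q_4 = 0.31 × 1.17 × 4.4 = 1.596 m³/s
w_5 = (24.0 − 19.1)/2 = 2.45 m; q_5 = 0.12 × 0.43 × 2.45 = 0.1264 m³/s
Q = Σ qᵢ = 6.497 m³/s
= 6.497 × 1000 = 6497 L/s

6500 L/s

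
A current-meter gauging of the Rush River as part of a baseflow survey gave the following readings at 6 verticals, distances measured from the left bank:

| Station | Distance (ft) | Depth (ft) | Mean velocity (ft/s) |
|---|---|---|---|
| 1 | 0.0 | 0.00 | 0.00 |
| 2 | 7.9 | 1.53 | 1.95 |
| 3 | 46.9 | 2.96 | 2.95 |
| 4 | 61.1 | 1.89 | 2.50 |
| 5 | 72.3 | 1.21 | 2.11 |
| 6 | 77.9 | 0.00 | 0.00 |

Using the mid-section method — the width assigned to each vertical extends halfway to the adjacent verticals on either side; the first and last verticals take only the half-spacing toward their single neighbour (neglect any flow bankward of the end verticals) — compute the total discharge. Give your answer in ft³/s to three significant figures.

w_2 = (46.9 − 0.0)/2 = 23.45 ft; q_2 = 1.95 × 1.53 × 23.45 = 69.96 ft³/s
w_3 = (61.1 − 7.9)/2 = 26.6 ft; q_3 = 2.95 × 2.96 × 26.6 = 232.3 ft³/s
w_4 = (72.3 − 46.9)/2 = 12.7 ft; q_4 = 2.50 × 1.89 × 12.7 = 60.01 ft³/s
w_5 = (77.9 − 61.1)/2 = 8.4 ft; q_5 = 2.11 × 1.21 × 8.4 = 21.45 ft³/s
Stations 1, 6 contribute zero (depth or velocity is 0).
Q = Σ qᵢ = 383.7 ft³/s

384 ft³/s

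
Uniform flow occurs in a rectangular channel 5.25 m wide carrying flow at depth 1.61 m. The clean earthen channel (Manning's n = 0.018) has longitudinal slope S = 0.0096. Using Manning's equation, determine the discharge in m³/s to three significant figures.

45.9 m³/s

A = b·y = 5.25 × 1.61 = 8.453 m²
P = b + 2y = 5.25 + 2×1.61 = 8.470 m
R = A/P = 8.453/8.470 = 0.9979 m
Q = (1/n)·A·R^(2/3)·S^(1/2) = (1/0.018) × 8.453 × 0.9979^(2/3) × 0.0096^(1/2) = 45.95 m³/s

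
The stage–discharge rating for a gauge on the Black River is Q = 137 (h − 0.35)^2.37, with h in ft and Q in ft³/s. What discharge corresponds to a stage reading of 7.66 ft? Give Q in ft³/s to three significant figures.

15300 ft³/s

Q = 137 × (7.66 − 0.35)^2.37 = 137 × 7.31^2.37 = 15280 ft³/s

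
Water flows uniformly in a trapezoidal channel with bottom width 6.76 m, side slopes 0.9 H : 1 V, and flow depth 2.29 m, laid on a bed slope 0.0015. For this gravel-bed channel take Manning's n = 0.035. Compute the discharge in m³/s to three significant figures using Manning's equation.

A = (b + z·y)·y = (6.76 + 0.9×2.29)×2.29 = 20.20 m²
P = b + 2y√(1+z²) = 6.76 + 2×2.29×√(1+0.9²) = 12.92 m
R = A/P = 20.20/12.92 = 1.563 m
Q = (1/n)·A·R^(2/3)·S^(1/2) = (1/0.035) × 20.20 × 1.563^(2/3) × 0.0015^(1/2) = 30.11 m³/s

30.1 m³/s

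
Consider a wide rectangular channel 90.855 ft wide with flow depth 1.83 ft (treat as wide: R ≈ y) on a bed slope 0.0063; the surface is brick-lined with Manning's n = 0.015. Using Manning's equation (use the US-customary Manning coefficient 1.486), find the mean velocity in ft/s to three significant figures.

11.8 ft/s

A = b·y = 90.855 × 1.83 = 166.3 ft²
Wide channel: R ≈ y = 1.83 ft
Q = (1.486/n)·A·R^(2/3)·S^(1/2) = (1.486/0.015) × 166.3 × 1.830^(2/3) × 0.0063^(1/2) = 1956 ft³/s
V = Q/A = 1956/166.3 = 11.76 ft/s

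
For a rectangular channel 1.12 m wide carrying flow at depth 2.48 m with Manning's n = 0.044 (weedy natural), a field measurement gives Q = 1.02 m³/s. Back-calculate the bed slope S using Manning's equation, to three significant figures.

0.000742

A = b·y = 1.12 × 2.48 = 2.778 m²
P = b + 2y = 1.12 + 2×2.48 = 6.080 m
R = A/P = 2.778/6.080 = 0.4568 m
S = (Q·n / (1·A·R^(2/3)))² = (1.02×0.044 / (1×2.778×0.5932))² = 0.0007420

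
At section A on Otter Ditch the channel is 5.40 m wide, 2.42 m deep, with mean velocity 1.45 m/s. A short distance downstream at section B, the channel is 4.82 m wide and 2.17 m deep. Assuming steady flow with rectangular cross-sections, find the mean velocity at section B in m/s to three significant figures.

Q = A₁V₁ = (5.40×2.42) × 1.45 = 18.95 m³/s
A₂ = 4.82 × 2.17 = 10.46 m²
V₂ = Q/A₂ = 18.95/10.46 = 1.812 m/s

1.81 m/s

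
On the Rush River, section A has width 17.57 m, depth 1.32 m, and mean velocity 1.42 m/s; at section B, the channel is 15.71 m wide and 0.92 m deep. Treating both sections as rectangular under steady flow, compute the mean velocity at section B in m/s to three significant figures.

Q = A₁V₁ = (17.57×1.32) × 1.42 = 32.93 m³/s
A₂ = 15.71 × 0.92 = 14.45 m²
V₂ = Q/A₂ = 32.93/14.45 = 2.279 m/s

2.28 m/s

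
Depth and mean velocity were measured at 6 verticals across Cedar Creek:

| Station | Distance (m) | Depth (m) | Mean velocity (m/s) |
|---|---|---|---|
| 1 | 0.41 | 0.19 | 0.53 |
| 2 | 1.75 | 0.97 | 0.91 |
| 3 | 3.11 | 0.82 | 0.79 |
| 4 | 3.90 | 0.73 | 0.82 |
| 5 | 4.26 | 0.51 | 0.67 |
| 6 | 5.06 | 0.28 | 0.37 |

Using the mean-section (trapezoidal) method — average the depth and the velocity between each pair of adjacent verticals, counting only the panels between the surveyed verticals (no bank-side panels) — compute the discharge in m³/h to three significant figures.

8700 m³/h

Panel 1-2: Δb = 1.34 m, d̄ = (0.19+0.97)/2 = 0.58, v̄ = (0.53+0.91)/2 = 0.72 → q = 1.34×0.58×0.72 = 0.5596 m³/s
Panel 2-3: Δb = 1.36 m, d̄ = (0.97+0.82)/2 = 0.895, v̄ = (0.91+0.79)/2 = 0.85 → q = 1.36×0.895×0.85 = 1.035 m³/s
Panel 3-4: Δb = 0.79 m, d̄ = (0.82+0.73)/2 = 0.775, v̄ = (0.79+0.82)/2 = 0.805 → q = 0.79×0.775×0.805 = 0.4929 m³/s
Panel 4-5: Δb = 0.36 m, d̄ = (0.73+0.51)/2 = 0.62, v̄ = (0.82+0.67)/2 = 0.745 → q = 0.36×0.62×0.745 = 0.1663 m³/s
Panel 5-6: Δb = 0.8 m, d̄ = (0.51+0.28)/2 = 0.395, v̄ = (0.67+0.37)/2 = 0.52 → q = 0.8×0.395×0.52 = 0.1643 m³/s
Q = Σ q = 2.418 m³/s
= 2.418 × 3600 = 8704 m³/h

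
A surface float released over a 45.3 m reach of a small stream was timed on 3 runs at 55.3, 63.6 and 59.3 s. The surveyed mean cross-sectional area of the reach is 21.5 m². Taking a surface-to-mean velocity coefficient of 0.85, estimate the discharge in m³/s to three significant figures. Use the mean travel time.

13.9 m³/s

t̄ = (55.3 + 63.6 + 59.3) / 3 = 59.4 s
v_surface = L / t̄ = 45.3 / 59.4 = 0.7626 m/s
v_mean = 0.85 × 0.7626 = 0.6482 m/s
Q = A × v_mean = 21.5 × 0.6482 = 13.94 m³/s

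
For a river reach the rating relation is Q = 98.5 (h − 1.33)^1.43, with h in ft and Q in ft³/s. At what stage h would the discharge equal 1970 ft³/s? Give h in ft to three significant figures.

9.45 ft

h − h₀ = (Q/C)^(1/b) = (1970/98.5)^(1/1.43) = 8.125 ft
h = 1.33 + 8.125 = 9.455 ft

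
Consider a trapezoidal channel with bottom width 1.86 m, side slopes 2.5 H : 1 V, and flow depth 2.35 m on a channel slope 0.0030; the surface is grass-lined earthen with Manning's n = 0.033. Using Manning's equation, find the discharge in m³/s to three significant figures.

A = (b + z·y)·y = (1.86 + 2.5×2.35)×2.35 = 18.18 m²
P = b + 2y√(1+z²) = 1.86 + 2×2.35×√(1+2.5²) = 14.52 m
R = A/P = 18.18/14.52 = 1.252 m
Q = (1/n)·A·R^(2/3)·S^(1/2) = (1/0.033) × 18.18 × 1.252^(2/3) × 0.0030^(1/2) = 35.05 m³/s

35.1 m³/s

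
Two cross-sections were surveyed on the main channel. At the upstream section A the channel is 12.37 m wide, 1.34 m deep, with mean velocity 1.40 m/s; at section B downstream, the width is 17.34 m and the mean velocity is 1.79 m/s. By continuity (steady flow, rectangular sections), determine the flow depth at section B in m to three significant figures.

0.748 m

Q = A₁V₁ = (12.37×1.34) × 1.40 = 23.21 m³/s
d₂ = Q/(b₂ V₂) = 23.21/(17.34×1.79) = 0.7477 m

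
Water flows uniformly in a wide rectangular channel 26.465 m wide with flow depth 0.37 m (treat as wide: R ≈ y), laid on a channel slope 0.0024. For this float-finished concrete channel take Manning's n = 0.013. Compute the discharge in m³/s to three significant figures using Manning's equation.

19.0 m³/s

A = b·y = 26.465 × 0.37 = 9.792 m²
Wide channel: R ≈ y = 0.37 m
Q = (1/n)·A·R^(2/3)·S^(1/2) = (1/0.013) × 9.792 × 0.3700^(2/3) × 0.0024^(1/2) = 19.02 m³/s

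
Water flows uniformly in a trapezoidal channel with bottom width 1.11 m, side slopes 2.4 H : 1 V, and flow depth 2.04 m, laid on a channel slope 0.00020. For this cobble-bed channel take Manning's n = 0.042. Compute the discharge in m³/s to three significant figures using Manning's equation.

4.25 m³/s

A = (b + z·y)·y = (1.11 + 2.4×2.04)×2.04 = 12.25 m²
P = b + 2y√(1+z²) = 1.11 + 2×2.04×√(1+2.4²) = 11.72 m
R = A/P = 12.25/11.72 = 1.046 m
Q = (1/n)·A·R^(2/3)·S^(1/2) = (1/0.042) × 12.25 × 1.046^(2/3) × 0.00020^(1/2) = 4.250 m³/s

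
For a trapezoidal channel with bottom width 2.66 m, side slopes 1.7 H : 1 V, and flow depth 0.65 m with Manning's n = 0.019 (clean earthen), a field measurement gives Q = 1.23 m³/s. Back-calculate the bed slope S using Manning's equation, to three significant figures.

0.000251

A = (b + z·y)·y = (2.66 + 1.7×0.65)×0.65 = 2.447 m²
P = b + 2y√(1+z²) = 2.66 + 2×0.65×√(1+1.7²) = 5.224 m
R = A/P = 2.447/5.224 = 0.4685 m
S = (Q·n / (1·A·R^(2/3)))² = (1.23×0.019 / (1×2.447×0.6032))² = 0.0002506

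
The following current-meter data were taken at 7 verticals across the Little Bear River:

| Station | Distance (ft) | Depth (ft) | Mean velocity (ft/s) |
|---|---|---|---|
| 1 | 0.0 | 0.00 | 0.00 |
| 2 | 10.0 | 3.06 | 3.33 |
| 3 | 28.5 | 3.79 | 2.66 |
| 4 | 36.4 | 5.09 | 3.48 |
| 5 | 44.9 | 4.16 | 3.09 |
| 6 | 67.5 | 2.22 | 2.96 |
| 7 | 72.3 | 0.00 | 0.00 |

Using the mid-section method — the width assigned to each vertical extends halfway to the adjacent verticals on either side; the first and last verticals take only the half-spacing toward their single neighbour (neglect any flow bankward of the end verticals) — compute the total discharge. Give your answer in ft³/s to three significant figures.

713 ft³/s

w_2 = (28.5 − 0.0)/2 = 14.25 ft; q_2 = 3.33 × 3.06 × 14.25 = 145.2 ft³/s
w_3 = (36.4 − 10.0)/2 = 13.2 ft; q_3 = 2.66 × 3.79 × 13.2 = 133.1 ft³/s
w_4 = (44.9 − 28.5)/2 = 8.2 ft; q_4 = 3.48 × 5.09 × 8.2 = 145.2 ft³/s
w_5 = (67.5 − 36.4)/2 = 15.55 ft; q_5 = 3.09 × 4.16 × 15.55 = 199.9 ft³/s
w_6 = (72.3 − 44.9)/2 = 13.7 ft; q_6 = 2.96 × 2.22 × 13.7 = 90.03 ft³/s
Stations 1, 7 contribute zero (depth or velocity is 0).
Q = Σ qᵢ = 713.4 ft³/s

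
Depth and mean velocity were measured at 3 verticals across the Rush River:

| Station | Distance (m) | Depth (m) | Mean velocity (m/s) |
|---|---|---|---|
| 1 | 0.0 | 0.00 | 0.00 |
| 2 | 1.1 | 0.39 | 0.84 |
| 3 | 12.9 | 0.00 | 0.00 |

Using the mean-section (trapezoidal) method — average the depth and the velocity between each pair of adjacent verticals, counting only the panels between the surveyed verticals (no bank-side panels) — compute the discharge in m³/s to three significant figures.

Panel 1-2: Δb = 1.1 m, d̄ = (0.00+0.39)/2 = 0.195, v̄ = (0.00+0.84)/2 = 0.42 → q = 1.1×0.195×0.42 = 0.09009 m³/s
Panel 2-3: Δb = 11.8 m, d̄ = (0.39+0.00)/2 = 0.195, v̄ = (0.84+0.00)/2 = 0.42 → q = 11.8×0.195×0.42 = 0.9664 m³/s
Q = Σ q = 1.057 m³/s

1.06 m³/s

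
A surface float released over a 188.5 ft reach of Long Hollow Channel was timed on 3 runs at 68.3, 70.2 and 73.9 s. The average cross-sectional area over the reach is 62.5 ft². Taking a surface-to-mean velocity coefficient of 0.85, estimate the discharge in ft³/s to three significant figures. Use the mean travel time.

141 ft³/s

t̄ = (68.3 + 70.2 + 73.9) / 3 = 70.8 s
v_surface = L / t̄ = 188.5 / 70.8 = 2.662 ft/s
v_mean = 0.85 × 2.662 = 2.263 ft/s
Q = A × v_mean = 62.5 × 2.263 = 141.4 ft³/s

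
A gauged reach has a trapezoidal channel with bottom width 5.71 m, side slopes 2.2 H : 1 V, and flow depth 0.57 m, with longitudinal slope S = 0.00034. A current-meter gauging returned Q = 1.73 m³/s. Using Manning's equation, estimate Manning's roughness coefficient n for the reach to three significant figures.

0.0255

A = (b + z·y)·y = (5.71 + 2.2×0.57)×0.57 = 3.969 m²
P = b + 2y√(1+z²) = 5.71 + 2×0.57×√(1+2.2²) = 8.465 m
R = A/P = 3.969/8.465 = 0.4689 m
n = (1/Q)·A·R^(2/3)·S^(1/2) = (1/1.73) × 3.969 × 0.6036 × 0.01844 = 0.02554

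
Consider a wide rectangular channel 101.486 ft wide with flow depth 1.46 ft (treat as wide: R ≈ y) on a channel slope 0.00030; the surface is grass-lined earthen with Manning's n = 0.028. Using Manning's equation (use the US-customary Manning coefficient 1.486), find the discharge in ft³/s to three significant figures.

A = b·y = 101.486 × 1.46 = 148.2 ft²
Wide channel: R ≈ y = 1.46 ft
Q = (1.486/n)·A·R^(2/3)·S^(1/2) = (1.486/0.028) × 148.2 × 1.460^(2/3) × 0.00030^(1/2) = 175.3 ft³/s

175 ft³/s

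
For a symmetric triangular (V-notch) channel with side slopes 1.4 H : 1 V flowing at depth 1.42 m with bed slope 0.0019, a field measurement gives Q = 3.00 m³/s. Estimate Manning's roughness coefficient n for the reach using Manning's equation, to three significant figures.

A = z·y² = 1.4×1.42² = 2.823 m²
P = 2y√(1+z²) = 2×1.42×√(1+1.4²) = 4.886 m
R = A/P = 2.823/4.886 = 0.5778 m
n = (1/Q)·A·R^(2/3)·S^(1/2) = (1/3.00) × 2.823 × 0.6937 × 0.04359 = 0.02845

0.0285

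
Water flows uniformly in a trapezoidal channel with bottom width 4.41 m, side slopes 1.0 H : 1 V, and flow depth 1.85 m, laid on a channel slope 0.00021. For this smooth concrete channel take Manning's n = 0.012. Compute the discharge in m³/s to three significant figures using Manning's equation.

15.8 m³/s

A = (b + z·y)·y = (4.41 + 1.0×1.85)×1.85 = 11.58 m²
P = b + 2y√(1+z²) = 4.41 + 2×1.85×√(1+1.0²) = 9.643 m
R = A/P = 11.58/9.643 = 1.201 m
Q = (1/n)·A·R^(2/3)·S^(1/2) = (1/0.012) × 11.58 × 1.201^(2/3) × 0.00021^(1/2) = 15.80 m³/s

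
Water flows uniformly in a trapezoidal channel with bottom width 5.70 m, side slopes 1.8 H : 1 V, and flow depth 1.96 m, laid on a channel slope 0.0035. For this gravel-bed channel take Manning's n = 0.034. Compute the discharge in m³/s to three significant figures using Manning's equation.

A = (b + z·y)·y = (5.70 + 1.8×1.96)×1.96 = 18.09 m²
P = b + 2y√(1+z²) = 5.70 + 2×1.96×√(1+1.8²) = 13.77 m
R = A/P = 18.09/13.77 = 1.313 m
Q = (1/n)·A·R^(2/3)·S^(1/2) = (1/0.034) × 18.09 × 1.313^(2/3) × 0.0035^(1/2) = 37.74 m³/s

37.7 m³/s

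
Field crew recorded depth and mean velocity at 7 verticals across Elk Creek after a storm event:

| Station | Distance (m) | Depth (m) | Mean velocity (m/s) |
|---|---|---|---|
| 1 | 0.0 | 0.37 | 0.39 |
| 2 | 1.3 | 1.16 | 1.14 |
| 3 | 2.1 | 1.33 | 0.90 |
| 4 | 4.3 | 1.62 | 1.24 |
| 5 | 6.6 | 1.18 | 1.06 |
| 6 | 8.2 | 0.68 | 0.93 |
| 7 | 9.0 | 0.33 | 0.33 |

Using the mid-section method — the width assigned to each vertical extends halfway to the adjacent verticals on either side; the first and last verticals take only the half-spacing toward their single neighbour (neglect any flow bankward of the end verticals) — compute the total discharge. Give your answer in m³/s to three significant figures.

11.0 m³/s

w_1 = (1.3 − 0.0)/2 = 0.65 m; q_1 = 0.39 × 0.37 × 0.65 = 0.09380 m³/s
w_2 = (2.1 − 0.0)/2 = 1.05 m; q_2 = 1.14 × 1.16 × 1.05 = 1.389 m³/s
w_3 = (4.3 − 1.3)/2 = 1.5 m; q_3 = 0.90 × 1.33 × 1.5 = 1.796 m³/s
w_4 = (6.6 − 2.1)/2 = 2.25 m; q_4 = 1.24 × 1.62 × 2.25 = 4.520 m³/s
w_5 = (8.2 − 4.3)/2 = 1.95 m; q_5 = 1.06 × 1.18 × 1.95 = 2.439 m³/s
w_6 = (9.0 − 6.6)/2 = 1.2 m; q_6 = 0.93 × 0.68 × 1.2 = 0.7589 m³/s
w_7 = (9.0 − 8.2)/2 = 0.4 m; q_7 = 0.33 × 0.33 × 0.4 = 0.04356 m³/s
Q = Σ qᵢ = 11.04 m³/s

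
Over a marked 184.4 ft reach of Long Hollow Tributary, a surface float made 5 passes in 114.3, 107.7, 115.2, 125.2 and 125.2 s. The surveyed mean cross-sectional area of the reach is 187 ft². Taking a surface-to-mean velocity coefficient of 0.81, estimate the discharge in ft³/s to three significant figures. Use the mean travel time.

238 ft³/s

t̄ = (114.3 + 107.7 + 115.2 + 125.2 + 125.2) / 5 = 117.52 s
v_surface = L / t̄ = 184.4 / 117.52 = 1.569 ft/s
v_mean = 0.81 × 1.569 = 1.271 ft/s
Q = A × v_mean = 187 × 1.271 = 237.7 ft³/s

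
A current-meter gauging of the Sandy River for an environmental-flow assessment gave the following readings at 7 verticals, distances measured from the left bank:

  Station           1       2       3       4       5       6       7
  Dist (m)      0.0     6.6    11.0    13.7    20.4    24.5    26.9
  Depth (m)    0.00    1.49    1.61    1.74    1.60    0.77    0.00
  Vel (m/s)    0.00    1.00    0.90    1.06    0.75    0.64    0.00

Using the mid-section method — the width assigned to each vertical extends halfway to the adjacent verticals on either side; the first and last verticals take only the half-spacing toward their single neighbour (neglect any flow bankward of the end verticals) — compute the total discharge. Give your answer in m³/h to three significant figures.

108000 m³/h

w_2 = (11.0 − 0.0)/2 = 5.5 m; q_2 = 1.00 × 1.49 × 5.5 = 8.195 m³/s
w_3 = (13.7 − 6.6)/2 = 3.55 m; q_3 = 0.90 × 1.61 × 3.55 = 5.144 m³/s
w_4 = (20.4 − 11.0)/2 = 4.7 m; q_4 = 1.06 × 1.74 × 4.7 = 8.669 m³/s
w_5 = (24.5 − 13.7)/2 = 5.4 m; q_5 = 0.75 × 1.60 × 5.4 = 6.480 m³/s
w_6 = (26.9 − 20.4)/2 = 3.25 m; q_6 = 0.64 × 0.77 × 3.25 = 1.602 m³/s
Stations 1, 7 contribute zero (depth or velocity is 0).
Q = Σ qᵢ = 30.09 m³/s
= 30.09 × 3600 = 108300 m³/h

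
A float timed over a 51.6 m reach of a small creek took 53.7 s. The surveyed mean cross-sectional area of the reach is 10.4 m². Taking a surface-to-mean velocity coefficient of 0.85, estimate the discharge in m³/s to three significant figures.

8.49 m³/s

v_surface = L / t̄ = 51.6 / 53.7 = 0.9609 m/s
v_mean = 0.85 × 0.9609 = 0.8168 m/s
Q = A × v_mean = 10.4 × 0.8168 = 8.494 m³/s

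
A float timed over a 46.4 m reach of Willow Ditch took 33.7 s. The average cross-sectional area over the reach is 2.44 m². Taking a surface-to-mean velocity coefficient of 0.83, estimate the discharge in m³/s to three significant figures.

2.79 m³/s

v_surface = L / t̄ = 46.4 / 33.7 = 1.377 m/s
v_mean = 0.83 × 1.377 = 1.143 m/s
Q = A × v_mean = 2.44 × 1.143 = 2.788 m³/s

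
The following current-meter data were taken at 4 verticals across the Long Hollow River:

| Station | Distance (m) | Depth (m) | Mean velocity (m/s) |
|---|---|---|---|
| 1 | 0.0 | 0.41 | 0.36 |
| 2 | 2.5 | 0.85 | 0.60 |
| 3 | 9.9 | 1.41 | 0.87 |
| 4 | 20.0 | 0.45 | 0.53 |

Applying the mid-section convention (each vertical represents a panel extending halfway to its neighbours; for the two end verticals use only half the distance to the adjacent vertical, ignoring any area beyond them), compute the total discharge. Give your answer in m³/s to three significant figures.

w_1 = (2.5 − 0.0)/2 = 1.25 m; q_1 = 0.36 × 0.41 × 1.25 = 0.1845 m³/s
w_2 = (9.9 − 0.0)/2 = 4.95 m; q_2 = 0.60 × 0.85 × 4.95 = 2.525 m³/s
w_3 = (20.0 − 2.5)/2 = 8.75 m; q_3 = 0.87 × 1.41 × 8.75 = 10.73 m³/s
w_4 = (20.0 − 9.9)/2 = 5.05 m; q_4 = 0.53 × 0.45 × 5.05 = 1.204 m³/s
Q = Σ qᵢ = 14.65 m³/s

14.6 m³/s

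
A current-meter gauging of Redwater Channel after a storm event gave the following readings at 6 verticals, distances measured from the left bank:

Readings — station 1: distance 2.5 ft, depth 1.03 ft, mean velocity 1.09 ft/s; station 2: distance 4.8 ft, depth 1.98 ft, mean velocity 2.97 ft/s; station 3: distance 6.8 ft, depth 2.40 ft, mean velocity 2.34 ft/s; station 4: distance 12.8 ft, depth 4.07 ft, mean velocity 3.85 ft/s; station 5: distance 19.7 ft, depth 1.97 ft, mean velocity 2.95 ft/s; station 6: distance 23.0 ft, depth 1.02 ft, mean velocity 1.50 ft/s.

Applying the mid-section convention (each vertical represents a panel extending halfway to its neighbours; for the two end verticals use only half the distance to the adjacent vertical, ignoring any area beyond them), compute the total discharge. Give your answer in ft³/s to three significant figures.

170 ft³/s

w_1 = (4.8 − 2.5)/2 = 1.15 ft; q_1 = 1.09 × 1.03 × 1.15 = 1.291 ft³/s
w_2 = (6.8 − 2.5)/2 = 2.15 ft; q_2 = 2.97 × 1.98 × 2.15 = 12.64 ft³/s
w_3 = (12.8 − 4.8)/2 = 4 ft; q_3 = 2.34 × 2.40 × 4 = 22.46 ft³/s
w_4 = (19.7 − 6.8)/2 = 6.45 ft; q_4 = 3.85 × 4.07 × 6.45 = 101.1 ft³/s
w_5 = (23.0 − 12.8)/2 = 5.1 ft; q_5 = 2.95 × 1.97 × 5.1 = 29.64 ft³/s
w_6 = (23.0 − 19.7)/2 = 1.65 ft; q_6 = 1.50 × 1.02 × 1.65 = 2.525 ft³/s
Q = Σ qᵢ = 169.6 ft³/s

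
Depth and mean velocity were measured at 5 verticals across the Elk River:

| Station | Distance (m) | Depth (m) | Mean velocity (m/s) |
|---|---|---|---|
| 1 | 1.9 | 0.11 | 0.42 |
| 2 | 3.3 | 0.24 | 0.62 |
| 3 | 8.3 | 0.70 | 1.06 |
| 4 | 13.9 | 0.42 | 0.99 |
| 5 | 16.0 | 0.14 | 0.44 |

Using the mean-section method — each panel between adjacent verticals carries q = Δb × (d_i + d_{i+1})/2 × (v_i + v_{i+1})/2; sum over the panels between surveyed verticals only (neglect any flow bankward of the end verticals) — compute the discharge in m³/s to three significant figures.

5.74 m³/s

Panel 1-2: Δb = 1.4 m, d̄ = (0.11+0.24)/2 = 0.175, v̄ = (0.42+0.62)/2 = 0.52 → q = 1.4×0.175×0.52 = 0.1274 m³/s
Panel 2-3: Δb = 5 m, d̄ = (0.24+0.70)/2 = 0.47, v̄ = (0.62+1.06)/2 = 0.84 → q = 5×0.47×0.84 = 1.974 m³/s
Panel 3-4: Δb = 5.6 m, d̄ = (0.70+0.42)/2 = 0.56, v̄ = (1.06+0.99)/2 = 1.025 → q = 5.6×0.56×1.025 = 3.214 m³/s
Panel 4-5: Δb = 2.1 m, d̄ = (0.42+0.14)/2 = 0.28, v̄ = (0.99+0.44)/2 = 0.715 → q = 2.1×0.28×0.715 = 0.4204 m³/s
Q = Σ q = 5.736 m³/s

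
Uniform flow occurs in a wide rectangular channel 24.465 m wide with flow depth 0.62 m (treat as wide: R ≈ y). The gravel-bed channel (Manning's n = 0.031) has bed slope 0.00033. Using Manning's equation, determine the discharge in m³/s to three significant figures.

A = b·y = 24.465 × 0.62 = 15.17 m²
Wide channel: R ≈ y = 0.62 m
Q = (1/n)·A·R^(2/3)·S^(1/2) = (1/0.031) × 15.17 × 0.6200^(2/3) × 0.00033^(1/2) = 6.463 m³/s

6.46 m³/s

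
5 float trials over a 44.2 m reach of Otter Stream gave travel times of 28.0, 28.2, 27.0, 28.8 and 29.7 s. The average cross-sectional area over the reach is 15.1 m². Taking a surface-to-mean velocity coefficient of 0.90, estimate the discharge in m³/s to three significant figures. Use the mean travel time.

t̄ = (28.0 + 28.2 + 27.0 + 28.8 + 29.7) / 5 = 28.34 s
v_surface = L / t̄ = 44.2 / 28.34 = 1.560 m/s
v_mean = 0.90 × 1.560 = 1.404 m/s
Q = A × v_mean = 15.1 × 1.404 = 21.20 m³/s

21.2 m³/s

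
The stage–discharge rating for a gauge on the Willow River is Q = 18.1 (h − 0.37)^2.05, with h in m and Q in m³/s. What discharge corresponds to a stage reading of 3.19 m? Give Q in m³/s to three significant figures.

Q = 18.1 × (3.19 − 0.37)^2.05 = 18.1 × 2.82^2.05 = 151.6 m³/s

152 m³/s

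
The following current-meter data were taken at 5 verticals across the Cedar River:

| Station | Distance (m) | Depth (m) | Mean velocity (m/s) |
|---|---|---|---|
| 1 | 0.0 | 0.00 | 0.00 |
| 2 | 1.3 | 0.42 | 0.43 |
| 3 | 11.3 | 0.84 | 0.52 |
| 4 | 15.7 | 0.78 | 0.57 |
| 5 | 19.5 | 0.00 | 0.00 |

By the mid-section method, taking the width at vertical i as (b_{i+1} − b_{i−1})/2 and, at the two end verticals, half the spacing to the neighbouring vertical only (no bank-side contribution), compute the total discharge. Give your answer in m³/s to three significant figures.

w_2 = (11.3 − 0.0)/2 = 5.65 m; q_2 = 0.43 × 0.42 × 5.65 = 1.020 m³/s
w_3 = (15.7 − 1.3)/2 = 7.2 m; q_3 = 0.52 × 0.84 × 7.2 = 3.145 m³/s
w_4 = (19.5 − 11.3)/2 = 4.1 m; q_4 = 0.57 × 0.78 × 4.1 = 1.823 m³/s
Stations 1, 5 contribute zero (depth or velocity is 0).
Q = Σ qᵢ = 5.988 m³/s

5.99 m³/s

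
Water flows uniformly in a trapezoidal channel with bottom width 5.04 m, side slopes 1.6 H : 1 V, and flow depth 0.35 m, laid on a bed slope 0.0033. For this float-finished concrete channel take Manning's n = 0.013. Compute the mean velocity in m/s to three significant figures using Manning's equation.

2.02 m/s

A = (b + z·y)·y = (5.04 + 1.6×0.35)×0.35 = 1.960 m²
P = b + 2y√(1+z²) = 5.04 + 2×0.35×√(1+1.6²) = 6.361 m
R = A/P = 1.960/6.361 = 0.3081 m
Q = (1/n)·A·R^(2/3)·S^(1/2) = (1/0.013) × 1.960 × 0.3081^(2/3) × 0.0033^(1/2) = 3.951 m³/s
V = Q/A = 3.951/1.960 = 2.016 m/s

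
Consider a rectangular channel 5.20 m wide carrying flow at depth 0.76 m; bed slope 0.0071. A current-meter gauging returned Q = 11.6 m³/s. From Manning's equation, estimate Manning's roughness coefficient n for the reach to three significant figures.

0.0202

A = b·y = 5.20 × 0.76 = 3.952 m²
P = b + 2y = 5.20 + 2×0.76 = 6.720 m
R = A/P = 3.952/6.720 = 0.5881 m
n = (1/Q)·A·R^(2/3)·S^(1/2) = (1/11.6) × 3.952 × 0.7019 × 0.08426 = 0.02015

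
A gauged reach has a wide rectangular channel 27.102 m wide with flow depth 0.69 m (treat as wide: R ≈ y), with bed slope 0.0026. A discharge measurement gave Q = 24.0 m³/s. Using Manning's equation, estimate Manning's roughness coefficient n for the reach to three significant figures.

0.0310

A = b·y = 27.102 × 0.69 = 18.70 m²
Wide channel: R ≈ y = 0.69 m
n = (1/Q)·A·R^(2/3)·S^(1/2) = (1/24.0) × 18.70 × 0.7808 × 0.05099 = 0.03102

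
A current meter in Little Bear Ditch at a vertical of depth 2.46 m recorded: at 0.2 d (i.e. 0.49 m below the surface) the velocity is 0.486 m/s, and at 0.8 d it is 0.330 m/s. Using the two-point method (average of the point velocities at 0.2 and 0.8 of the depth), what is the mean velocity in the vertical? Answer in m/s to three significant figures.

0.408 m/s

v̄ = (0.486 + 0.330) / 2 = 0.4080 m/s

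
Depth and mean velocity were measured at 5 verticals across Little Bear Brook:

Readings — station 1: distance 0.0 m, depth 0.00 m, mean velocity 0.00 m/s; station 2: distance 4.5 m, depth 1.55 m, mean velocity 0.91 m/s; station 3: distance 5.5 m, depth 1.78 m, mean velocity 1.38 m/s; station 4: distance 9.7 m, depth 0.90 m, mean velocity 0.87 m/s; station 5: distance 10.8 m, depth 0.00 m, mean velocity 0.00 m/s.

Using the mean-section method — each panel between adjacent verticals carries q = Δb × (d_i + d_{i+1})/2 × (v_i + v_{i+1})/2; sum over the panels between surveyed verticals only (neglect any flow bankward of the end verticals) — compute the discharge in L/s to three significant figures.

Panel 1-2: Δb = 4.5 m, d̄ = (0.00+1.55)/2 = 0.775, v̄ = (0.00+0.91)/2 = 0.455 → q = 4.5×0.775×0.455 = 1.587 m³/s
Panel 2-3: Δb = 1 m, d̄ = (1.55+1.78)/2 = 1.665, v̄ = (0.91+1.38)/2 = 1.145 → q = 1×1.665×1.145 = 1.906 m³/s
Panel 3-4: Δb = 4.2 m, d̄ = (1.78+0.90)/2 = 1.34, v̄ = (1.38+0.87)/2 = 1.125 → q = 4.2×1.34×1.125 = 6.332 m³/s
Panel 4-5: Δb = 1.1 m, d̄ = (0.90+0.00)/2 = 0.45, v̄ = (0.87+0.00)/2 = 0.435 → q = 1.1×0.45×0.435 = 0.2153 m³/s
Q = Σ q = 10.04 m³/s
= 10.04 × 1000 = 10040 L/s

10000 L/s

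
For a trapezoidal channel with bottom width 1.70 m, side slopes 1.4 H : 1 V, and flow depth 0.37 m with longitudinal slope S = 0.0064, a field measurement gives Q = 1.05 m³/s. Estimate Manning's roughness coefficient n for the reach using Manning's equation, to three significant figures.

0.0265

A = (b + z·y)·y = (1.70 + 1.4×0.37)×0.37 = 0.8207 m²
P = b + 2y√(1+z²) = 1.70 + 2×0.37×√(1+1.4²) = 2.973 m
R = A/P = 0.8207/2.973 = 0.2760 m
n = (1/Q)·A·R^(2/3)·S^(1/2) = (1/1.05) × 0.8207 × 0.4239 × 0.08000 = 0.02651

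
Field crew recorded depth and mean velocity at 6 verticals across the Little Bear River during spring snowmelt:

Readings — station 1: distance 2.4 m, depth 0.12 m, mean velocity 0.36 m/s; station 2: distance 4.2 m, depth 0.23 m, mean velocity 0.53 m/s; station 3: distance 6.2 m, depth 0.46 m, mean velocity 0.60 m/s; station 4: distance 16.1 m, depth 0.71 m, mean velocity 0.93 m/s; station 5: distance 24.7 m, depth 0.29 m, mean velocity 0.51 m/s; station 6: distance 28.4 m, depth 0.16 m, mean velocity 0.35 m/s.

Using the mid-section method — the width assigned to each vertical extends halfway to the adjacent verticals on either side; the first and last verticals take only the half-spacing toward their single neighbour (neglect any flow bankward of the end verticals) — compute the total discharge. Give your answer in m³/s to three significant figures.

9.03 m³/s

w_1 = (4.2 − 2.4)/2 = 0.9 m; q_1 = 0.36 × 0.12 × 0.9 = 0.03888 m³/s
w_2 = (6.2 − 2.4)/2 = 1.9 m; q_2 = 0.53 × 0.23 × 1.9 = 0.2316 m³/s
w_3 = (16.1 − 4.2)/2 = 5.95 m; q_3 = 0.60 × 0.46 × 5.95 = 1.642 m³/s
w_4 = (24.7 − 6.2)/2 = 9.25 m; q_4 = 0.93 × 0.71 × 9.25 = 6.108 m³/s
w_5 = (28.4 − 16.1)/2 = 6.15 m; q_5 = 0.51 × 0.29 × 6.15 = 0.9096 m³/s
w_6 = (28.4 − 24.7)/2 = 1.85 m; q_6 = 0.35 × 0.16 × 1.85 = 0.1036 m³/s
Q = Σ qᵢ = 9.034 m³/s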